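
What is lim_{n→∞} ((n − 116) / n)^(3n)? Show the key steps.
lim = e^(−348)

Rewrite as (1 − 116/n)^(3n). By the standard limit (1 + x/n)^n → e^x, we have (1 − 116/n)^n → e^(−116), and raising to the 3rd power gives e^(−348).
More precisely, ln[(1 − 116/n)^(3n)] = 3n · ln(1 − 116/n) = 3n · (-116/n + O(1/n^2)) = -348 + O(1/n) → -348.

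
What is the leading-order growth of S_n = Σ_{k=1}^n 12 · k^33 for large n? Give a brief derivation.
S_n ~ 6 · n^34 / 17

By integral comparison (Euler-Maclaurin), Σ_{k=1}^n 12 · k^33 = 12 · ∫_0^n x^33 dx + O(n^33) = 12 · n^34/34 = 6 · n^34 / 17 + O(n^33). (Equivalently, Faulhaber's formula gives the same leading term.)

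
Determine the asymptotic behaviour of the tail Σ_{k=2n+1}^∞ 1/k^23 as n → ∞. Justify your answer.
Σ_{k>2n} 1/k^23 ~ 1/(22 · (2n)^22)

Compare to the integral: ∫_{2n}^∞ x^(−23) dx = [−x^(−22)/22]_{2n}^∞ = 1/((23−1)·(2n)^22). Euler-Maclaurin then gives
  Σ_{k>2n} 1/k^23 = ∫_{2n}^∞ dx/x^23 − 1/(2·(2n)^23) + O(1/(2n)^24).
(Equivalently this is ζ(23) − Σ_{k≤2n} 1/k^23.)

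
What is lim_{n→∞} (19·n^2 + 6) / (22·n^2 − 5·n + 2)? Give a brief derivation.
lim = 19/22

For large n the leading n^2 terms dominate both numerator and denominator. Dividing top and bottom by n^2, every other term tends to 0, leaving 19/22.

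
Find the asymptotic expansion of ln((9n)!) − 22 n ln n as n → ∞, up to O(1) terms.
ln((9n)!) − 22 n ln n = −13 n ln n + 9(ln 9 − 1) n + (1/2) ln(2π·9n) + O(1/n)

Stirling: ln((9n)!) = 9n ln(9n) − 9n + (1/2) ln(2π·9n) + O(1/n).
Expand 9n ln(9n) = 9n (ln n + ln 9) = 9n ln n + 9n ln 9.
Subtract 22n ln n: leading term is (9 − 22) n ln n = −13 n ln n. The next term is 9n ln 9 − 9n = 9(ln 9 − 1) n. Then the (1/2) ln(2π·9n) correction.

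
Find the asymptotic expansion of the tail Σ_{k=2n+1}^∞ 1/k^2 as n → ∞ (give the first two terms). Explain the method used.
Σ_{k>2n} 1/k^2 = 1/(1 · (2n)) − 1/(2 · (2n)^2) + O(1/(2n)^3)

Compare to the integral: ∫_{2n}^∞ x^(−2) dx = [−x^(−1)/1]_{2n}^∞ = 1/((2−1)·(2n)). The Euler-Maclaurin correction adds −f(2n)/2 = −1/(2·(2n)^2). Euler-Maclaurin then gives
  Σ_{k>2n} 1/k^2 = ∫_{2n}^∞ dx/x^2 − 1/(2·(2n)^2) + O(1/(2n)^3).
(Equivalently this is ζ(2) − Σ_{k≤2n} 1/k^2.)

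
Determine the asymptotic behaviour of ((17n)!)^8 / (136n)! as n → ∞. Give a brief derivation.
((17n)!)^8/(136n)! ~ ((2π·17n)^(7/2) / sqrt(8)) · 8^(−8·17n)  →  0

Write N = 17n. Stirling: N! ~ sqrt(2π N)(N/e)^N and (8N)! ~ sqrt(2π·8N)·(8N/e)^(8N).
  (N!)^8/(8N)! ~ (2π N)^(8/2) (N/e)^(8N) / [sqrt(2π·8N) (8N/e)^(8N)]
     = (2π N)^(8/2) / sqrt(2π·8N) · (N/(8N))^(8N)
     = (2π N)^((8−1)/2) / sqrt(8) · 8^(−8N).
Since 8^8 > 1, the factor 8^(−8N) decays exponentially, so the ratio → 0. Substituting N = 17n gives the stated form.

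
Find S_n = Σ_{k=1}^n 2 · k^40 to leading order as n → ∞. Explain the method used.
S_n ~ 2 · n^41 / 41

By integral comparison (Euler-Maclaurin), Σ_{k=1}^n 2 · k^40 = 2 · ∫_0^n x^40 dx + O(n^40) = 2 · n^41/41 + O(n^40). (Equivalently, Faulhaber's formula gives the same leading term.)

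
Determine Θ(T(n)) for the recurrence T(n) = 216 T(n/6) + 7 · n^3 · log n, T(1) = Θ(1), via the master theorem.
T(n) = Θ(n^3 · (log n)^2)

Here log_6 216 = 3 and f(n) = 7 · n^3 · log n = Θ(n^(log_6 216) · (log n)^1). This is the extended Case 2 of the master theorem (f matches the critical exponent up to log factors), giving T(n) = Θ(n^(log_6 216) · (log n)^(1+1)) = Θ(n^3 · (log n)^2).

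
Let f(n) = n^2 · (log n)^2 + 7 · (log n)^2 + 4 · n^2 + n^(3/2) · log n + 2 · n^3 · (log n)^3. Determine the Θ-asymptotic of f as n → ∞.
f(n) ∈ Θ(n^3 · (log n)^3)

Compare the terms by growth order. For large n, n^a · (log n)^b dominates n^a' · (log n)^b' iff a > a', or (a = a' and b > b'). Ranking the 5 terms shows the dominant one is 2 · n^3 · (log n)^3. Hence f(n) ∈ Θ(n^3 · (log n)^3).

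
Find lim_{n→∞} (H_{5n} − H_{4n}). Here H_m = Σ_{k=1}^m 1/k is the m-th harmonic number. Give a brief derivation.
lim = ln(5/4)

Euler-Maclaurin gives H_m = ln m + γ + 1/(2m) + O(1/m^2). The γ and O(1/m) terms cancel in the difference:
  H_{5n} − H_{4n} = ln(5n) − ln(4n) + O(1/n) = ln(5/4) + O(1/n).
Hence the limit is ln(5/4).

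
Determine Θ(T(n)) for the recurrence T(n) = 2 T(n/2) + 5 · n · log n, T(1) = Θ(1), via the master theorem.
T(n) = Θ(n · (log n)^2)

Here log_2 2 = 1 and f(n) = 5 · n · log n = Θ(n^(log_2 2) · (log n)^1). This is the extended Case 2 of the master theorem (f matches the critical exponent up to log factors), giving T(n) = Θ(n^(log_2 2) · (log n)^(1+1)) = Θ(n · (log n)^2).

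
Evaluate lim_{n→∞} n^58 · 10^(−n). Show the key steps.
lim = 0

Exponentials with base > 1 dominate every fixed polynomial: for any fixed c, n^c / 10^n → 0 as n → ∞ (e.g. by the ratio test, or by writing 10^n = e^(n ln 10) and noting e^(n ln 10) / n^c → ∞). Hence n^58 · 10^(−n) = n^58 / 10^n → 0.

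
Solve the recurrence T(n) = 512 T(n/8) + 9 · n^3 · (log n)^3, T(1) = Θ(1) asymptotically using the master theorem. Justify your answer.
T(n) = Θ(n^3 · (log n)^4)

Here log_8 512 = 3 and f(n) = 9 · n^3 · (log n)^3 = Θ(n^(log_8 512) · (log n)^3). This is the extended Case 2 of the master theorem (f matches the critical exponent up to log factors), giving T(n) = Θ(n^(log_8 512) · (log n)^(3+1)) = Θ(n^3 · (log n)^4).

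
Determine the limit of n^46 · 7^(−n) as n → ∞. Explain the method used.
lim = 0

Exponentials with base > 1 dominate every fixed polynomial: for any fixed c, n^c / 7^n → 0 as n → ∞ (e.g. by the ratio test, or by writing 7^n = e^(n ln 7) and noting e^(n ln 7) / n^c → ∞). Hence n^46 · 7^(−n) = n^46 / 7^n → 0.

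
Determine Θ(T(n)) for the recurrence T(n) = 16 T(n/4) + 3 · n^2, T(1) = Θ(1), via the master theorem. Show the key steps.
T(n) = Θ(n^2 log n)

log_4 16 = 2, and f(n) = 3 · n^2 = Θ(n^(log_4 16)). This is Case 2 of the master theorem: T(n) = Θ(f(n) · log n) = Θ(n^2 log n).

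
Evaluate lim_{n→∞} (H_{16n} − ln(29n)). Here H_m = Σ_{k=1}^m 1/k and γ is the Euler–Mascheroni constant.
lim = ln(16/29) + γ

By Euler-Maclaurin, H_m = ln m + γ + O(1/m). So
  H_{16n} − ln(29n) = ln(16n) + γ − ln(29n) + O(1/n)
                       = ln(16/29) + γ + O(1/n).
Hence the limit is ln(16/29) + γ.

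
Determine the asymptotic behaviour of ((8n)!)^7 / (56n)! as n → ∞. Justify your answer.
((8n)!)^7/(56n)! ~ ((2π·8n)^(6/2) / sqrt(7)) · 7^(−7·8n)  →  0

Write N = 8n. Stirling: N! ~ sqrt(2π N)(N/e)^N and (7N)! ~ sqrt(2π·7N)·(7N/e)^(7N).
  (N!)^7/(7N)! ~ (2π N)^(7/2) (N/e)^(7N) / [sqrt(2π·7N) (7N/e)^(7N)]
     = (2π N)^(7/2) / sqrt(2π·7N) · (N/(7N))^(7N)
     = (2π N)^((7−1)/2) / sqrt(7) · 7^(−7N).
Since 7^7 > 1, the factor 7^(−7N) decays exponentially, so the ratio → 0. Substituting N = 8n gives the stated form.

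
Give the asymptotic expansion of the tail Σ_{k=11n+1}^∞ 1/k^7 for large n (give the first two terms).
Σ_{k>11n} 1/k^7 = 1/(6 · (11n)^6) − 1/(2 · (11n)^7) + O(1/(11n)^8)

Compare to the integral: ∫_{11n}^∞ x^(−7) dx = [−x^(−6)/6]_{11n}^∞ = 1/((7−1)·(11n)^6). The Euler-Maclaurin correction adds −f(11n)/2 = −1/(2·(11n)^7). Euler-Maclaurin then gives
  Σ_{k>11n} 1/k^7 = ∫_{11n}^∞ dx/x^7 − 1/(2·(11n)^7) + O(1/(11n)^8).
(Equivalently this is ζ(7) − Σ_{k≤11n} 1/k^7.)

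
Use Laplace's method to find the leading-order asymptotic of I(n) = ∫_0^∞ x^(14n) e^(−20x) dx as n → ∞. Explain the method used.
I(n) ~ (sqrt(2π·14n) / 20) · (14n/(20e))^(14n)

Write the integrand as exp(14n ln x − 20x) and set f(x) = 14n ln x − 20x. Then f'(x) = 14n/x − 20 = 0 at x* = 14n/20, and f''(x*) = −14n/x*^2 = −20^2/(14n). Laplace's method (interior maximum) gives
  I(n) ~ e^(f(x*)) · sqrt(2π / |f''(x*)|)
        = exp(14n ln(14n/20) − 14n) · sqrt(2π · 14n / 20^2)
        = (14n/20)^(14n) e^(−14n) · sqrt(2π·14n) / 20
        = (sqrt(2π·14n) / 20) · (14n/(20e))^(14n).
This matches Γ(14n+1)/20^(14n+1) with Stirling applied to Γ.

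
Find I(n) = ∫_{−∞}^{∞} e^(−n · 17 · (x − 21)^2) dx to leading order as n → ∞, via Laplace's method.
I(n) = sqrt(π/(17n))

Here φ(x) = 17 · (x − 21)^2 has its unique minimum at x* = 21 with φ(x*) = 0 and φ''(x*) = 34. Laplace's method gives
  I(n) ~ e^(−n φ(x*)) · sqrt(2π / (n · φ''(x*))) = sqrt(2π / (34n)) = sqrt(π/(17n)).
This is exact: substituting u = (x − 21)·sqrt(17n) gives I(n) = (1/sqrt(17n)) ∫_{−∞}^{∞} e^(−u^2) du = sqrt(π/(17n)).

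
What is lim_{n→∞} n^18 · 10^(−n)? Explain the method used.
lim = 0

Exponentials with base > 1 dominate every fixed polynomial: for any fixed c, n^c / 10^n → 0 as n → ∞ (e.g. by the ratio test, or by writing 10^n = e^(n ln 10) and noting e^(n ln 10) / n^c → ∞). Hence n^18 · 10^(−n) = n^18 / 10^n → 0.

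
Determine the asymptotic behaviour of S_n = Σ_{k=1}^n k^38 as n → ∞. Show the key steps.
S_n ~ n^39 / 39

By integral comparison (Euler-Maclaurin), Σ_{k=1}^n k^38 = ∫_0^n x^38 dx + O(n^38) = n^39/39 + O(n^38). (Equivalently, Faulhaber's formula gives the same leading term.)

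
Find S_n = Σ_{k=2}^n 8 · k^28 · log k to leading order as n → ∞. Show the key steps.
S_n ~ 8 · n^29 log n / 29 − 8 · n^29 / 841

By integral comparison, S_n = ∫_1^n 8 · x^28 · log x dx + O(n^28 · log n). For the integral, ∫ x^28 log x dx = n^29 log n / 29 − n^29/841 (integration by parts). Hence S_n ~ 8 · n^29 log n / 29 − 8 · n^29 / 841.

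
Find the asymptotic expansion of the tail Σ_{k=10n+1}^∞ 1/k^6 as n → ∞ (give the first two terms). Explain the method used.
Σ_{k>10n} 1/k^6 = 1/(5 · (10n)^5) − 1/(2 · (10n)^6) + O(1/(10n)^7)

Compare to the integral: ∫_{10n}^∞ x^(−6) dx = [−x^(−5)/5]_{10n}^∞ = 1/((6−1)·(10n)^5). The Euler-Maclaurin correction adds −f(10n)/2 = −1/(2·(10n)^6). Euler-Maclaurin then gives
  Σ_{k>10n} 1/k^6 = ∫_{10n}^∞ dx/x^6 − 1/(2·(10n)^6) + O(1/(10n)^7).
(Equivalently this is ζ(6) − Σ_{k≤10n} 1/k^6.)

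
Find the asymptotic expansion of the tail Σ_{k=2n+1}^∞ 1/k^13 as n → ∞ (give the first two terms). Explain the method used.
Σ_{k>2n} 1/k^13 = 1/(12 · (2n)^12) − 1/(2 · (2n)^13) + O(1/(2n)^14)

Compare to the integral: ∫_{2n}^∞ x^(−13) dx = [−x^(−12)/12]_{2n}^∞ = 1/((13−1)·(2n)^12). The Euler-Maclaurin correction adds −f(2n)/2 = −1/(2·(2n)^13). Euler-Maclaurin then gives
  Σ_{k>2n} 1/k^13 = ∫_{2n}^∞ dx/x^13 − 1/(2·(2n)^13) + O(1/(2n)^14).
(Equivalently this is ζ(13) − Σ_{k≤2n} 1/k^13.)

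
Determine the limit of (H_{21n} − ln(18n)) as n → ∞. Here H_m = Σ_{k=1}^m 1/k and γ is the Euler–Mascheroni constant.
lim = ln(7/6) + γ

By Euler-Maclaurin, H_m = ln m + γ + O(1/m). So
  H_{21n} − ln(18n) = ln(21n) + γ − ln(18n) + O(1/n)
                       = ln(21/18) + γ + O(1/n).
Hence the limit is ln(21/18) + γ (= ln(7/6)).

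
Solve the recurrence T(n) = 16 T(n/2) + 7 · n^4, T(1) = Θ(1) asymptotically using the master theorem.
T(n) = Θ(n^4 log n)

log_2 16 = 4, and f(n) = 7 · n^4 = Θ(n^(log_2 16)). This is Case 2 of the master theorem: T(n) = Θ(f(n) · log n) = Θ(n^4 log n).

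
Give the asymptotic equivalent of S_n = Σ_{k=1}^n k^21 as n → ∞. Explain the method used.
S_n ~ n^22 / 22

By integral comparison (Euler-Maclaurin), Σ_{k=1}^n k^21 = ∫_0^n x^21 dx + O(n^21) = n^22/22 + O(n^21). (Equivalently, Faulhaber's formula gives the same leading term.)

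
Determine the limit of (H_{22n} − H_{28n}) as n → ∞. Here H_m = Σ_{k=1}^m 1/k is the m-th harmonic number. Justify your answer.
lim = ln(22/28) = ln(11/14)

Euler-Maclaurin gives H_m = ln m + γ + 1/(2m) + O(1/m^2). The γ and O(1/m) terms cancel in the difference:
  H_{22n} − H_{28n} = ln(22n) − ln(28n) + O(1/n) = ln(22/28) + O(1/n).
Hence the limit is ln(22/28) = ln(11/14).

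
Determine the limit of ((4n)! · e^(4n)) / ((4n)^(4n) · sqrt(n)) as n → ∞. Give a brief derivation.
lim = sqrt(2π·4)

Stirling: (4n)! ~ sqrt(2π·4n) · (4n/e)^(4n). Hence
  (4n)! · e^(4n) / (4n)^(4n) ~ sqrt(2π·4n).
Dividing by sqrt(n): sqrt(2π·4n) / sqrt(n) = sqrt(2π·4) · n^((1−1)/2), so the limit is sqrt(2π·4).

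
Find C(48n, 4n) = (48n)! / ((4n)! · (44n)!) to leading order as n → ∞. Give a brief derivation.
C(48n, 4n) ~ (8916100448256/285311670611)^(4n) · sqrt(6/(11π·4n))

Write N = 4n. Apply Stirling to each factorial:
  (12N)! ~ sqrt(2π·12N) · (12N/e)^(12N),
  N! ~ sqrt(2π N) · (N/e)^N,
  (11N)! ~ sqrt(2π·11N) · (11N/e)^(11N).
The exponential factors combine to (12N)^(12N) / (N^N · (11N)^(11N)) = 12^(12N)/11^(11N) = (12^12/11^11)^N = (8916100448256/285311670611)^N.
The square-root prefactors combine to sqrt(2π·12N) / (sqrt(2π N)·sqrt(2π·11N)) = sqrt(12 / (2π·11·N)) = sqrt(6/(11π·4n)).
Substituting N = 4n: C(48n, 4n) ~ (8916100448256/285311670611)^(4n) · sqrt(6/(11π·4n)).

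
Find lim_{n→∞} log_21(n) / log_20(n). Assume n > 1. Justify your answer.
lim = ln(20) / ln(21) = log_21(20)

Change of base: log_21(n) = ln n / ln 21 and log_20(n) = ln n / ln 20. The ratio is (ln n / ln 21) · (ln 20 / ln n) = ln 20 / ln 21, a constant independent of n. So the limit is ln 20 / ln 21 = log_21(20).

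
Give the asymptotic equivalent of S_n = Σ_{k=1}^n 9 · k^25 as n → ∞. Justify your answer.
S_n ~ 9 · n^26 / 26

By integral comparison (Euler-Maclaurin), Σ_{k=1}^n 9 · k^25 = 9 · ∫_0^n x^25 dx + O(n^25) = 9 · n^26/26 + O(n^25). (Equivalently, Faulhaber's formula gives the same leading term.)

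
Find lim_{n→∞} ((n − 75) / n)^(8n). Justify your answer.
lim = e^(−600)

Rewrite as (1 − 75/n)^(8n). By the standard limit (1 + x/n)^n → e^x, we have (1 − 75/n)^n → e^(−75), and raising to the 8th power gives e^(−600).
More precisely, ln[(1 − 75/n)^(8n)] = 8n · ln(1 − 75/n) = 8n · (-75/n + O(1/n^2)) = -600 + O(1/n) → -600.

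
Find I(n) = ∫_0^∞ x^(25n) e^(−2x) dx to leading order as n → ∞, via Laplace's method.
I(n) ~ (sqrt(2π·25n) / 2) · (25n/(2e))^(25n)

Write the integrand as exp(25n ln x − 2x) and set f(x) = 25n ln x − 2x. Then f'(x) = 25n/x − 2 = 0 at x* = 25n/2, and f''(x*) = −25n/x*^2 = −2^2/(25n). Laplace's method (interior maximum) gives
  I(n) ~ e^(f(x*)) · sqrt(2π / |f''(x*)|)
        = exp(25n ln(25n/2) − 25n) · sqrt(2π · 25n / 2^2)
        = (25n/2)^(25n) e^(−25n) · sqrt(2π·25n) / 2
        = (sqrt(2π·25n) / 2) · (25n/(2e))^(25n).
This matches Γ(25n+1)/2^(25n+1) with Stirling applied to Γ.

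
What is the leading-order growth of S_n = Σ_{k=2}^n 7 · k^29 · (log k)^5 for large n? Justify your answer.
S_n ~ 7 · n^30 · (log n)^5 / 30

By integral comparison, S_n = ∫_1^n 7 · x^29 · (log x)^5 dx + O(n^29 · (log n)^5). For the integral, the leading term of ∫_1^n x^29 (log x)^5 dx is n^30/30 · (log n)^5 (by repeated integration by parts; each step lowers the log-exponent and produces a relatively O(1/log n) correction). Hence S_n ~ 7 · n^30 · (log n)^5 / 30.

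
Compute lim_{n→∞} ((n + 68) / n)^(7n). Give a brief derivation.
lim = e^476

Rewrite as (1 + 68/n)^(7n). By the standard limit (1 + x/n)^n → e^x, we have (1 + 68/n)^n → e^68, and raising to the 7th power gives e^476.
More precisely, ln[(1 + 68/n)^(7n)] = 7n · ln(1 + 68/n) = 7n · (68/n + O(1/n^2)) = 476 + O(1/n) → 476.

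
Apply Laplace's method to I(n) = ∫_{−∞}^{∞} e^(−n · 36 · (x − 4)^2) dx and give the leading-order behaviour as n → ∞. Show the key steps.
I(n) = sqrt(π/(36n))

Here φ(x) = 36 · (x − 4)^2 has its unique minimum at x* = 4 with φ(x*) = 0 and φ''(x*) = 72. Laplace's method gives
  I(n) ~ e^(−n φ(x*)) · sqrt(2π / (n · φ''(x*))) = sqrt(2π / (72n)) = sqrt(π/(36n)).
This is exact: substituting u = (x − 4)·sqrt(36n) gives I(n) = (1/sqrt(36n)) ∫_{−∞}^{∞} e^(−u^2) du = sqrt(π/(36n)).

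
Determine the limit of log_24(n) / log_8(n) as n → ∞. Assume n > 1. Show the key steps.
lim = ln(8) / ln(24) = log_24(8)

Change of base: log_24(n) = ln n / ln 24 and log_8(n) = ln n / ln 8. The ratio is (ln n / ln 24) · (ln 8 / ln n) = ln 8 / ln 24, a constant independent of n. So the limit is ln 8 / ln 24 = log_24(8).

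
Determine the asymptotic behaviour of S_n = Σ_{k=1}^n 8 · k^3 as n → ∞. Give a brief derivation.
S_n ~ 2 · n^4

By integral comparison (Euler-Maclaurin), Σ_{k=1}^n 8 · k^3 = 8 · ∫_0^n x^3 dx + O(n^3) = 8 · n^4/4 = 2 · n^4 + O(n^3). (Equivalently, Faulhaber's formula gives the same leading term.)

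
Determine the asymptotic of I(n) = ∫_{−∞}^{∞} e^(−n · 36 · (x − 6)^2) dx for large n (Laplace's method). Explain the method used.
I(n) = sqrt(π/(36n))

Here φ(x) = 36 · (x − 6)^2 has its unique minimum at x* = 6 with φ(x*) = 0 and φ''(x*) = 72. Laplace's method gives
  I(n) ~ e^(−n φ(x*)) · sqrt(2π / (n · φ''(x*))) = sqrt(2π / (72n)) = sqrt(π/(36n)).
This is exact: substituting u = (x − 6)·sqrt(36n) gives I(n) = (1/sqrt(36n)) ∫_{−∞}^{∞} e^(−u^2) du = sqrt(π/(36n)).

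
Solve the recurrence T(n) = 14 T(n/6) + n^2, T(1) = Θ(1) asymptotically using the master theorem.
T(n) = Θ(n^2)

log_6 14 ≈ 1.473. f(n) = n^2 dominates n^(log_6 14) since 2 > 1.473, and the regularity condition a·f(n/b) = 14·(n/6)^2 = (14/36)·n^2 ≤ c·f(n) holds with c = 14/36 ≈ 0.389 < 1. So this is Case 3: T(n) = Θ(f(n)) = Θ(n^2).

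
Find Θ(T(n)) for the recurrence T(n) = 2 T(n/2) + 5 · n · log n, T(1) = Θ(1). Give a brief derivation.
T(n) = Θ(n · (log n)^2)

Here log_2 2 = 1 and f(n) = 5 · n · log n = Θ(n^(log_2 2) · (log n)^1). This is the extended Case 2 of the master theorem (f matches the critical exponent up to log factors), giving T(n) = Θ(n^(log_2 2) · (log n)^(1+1)) = Θ(n · (log n)^2).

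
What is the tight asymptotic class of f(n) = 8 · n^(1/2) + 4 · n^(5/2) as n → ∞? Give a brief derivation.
f(n) ∈ Θ(n^(5/2))

Compare the terms by growth order. For large n, n^a · (log n)^b dominates n^a' · (log n)^b' iff a > a', or (a = a' and b > b'). Ranking the 2 terms shows the dominant one is 4 · n^(5/2). Hence f(n) ∈ Θ(n^(5/2)).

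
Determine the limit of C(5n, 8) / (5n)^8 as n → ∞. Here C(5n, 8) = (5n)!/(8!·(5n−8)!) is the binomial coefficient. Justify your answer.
lim = 1/8! = 1/40320

With N = 5n → ∞: C(N, 8) / N^8 = [N(N−1)…(N−7)] / (8! · N^8) = (1/8!) · 1 · (1 − 1/(5n)) · … · (1 − 7/(5n)). Each factor → 1 as N → ∞, so the limit is 1/8! = 1/40320.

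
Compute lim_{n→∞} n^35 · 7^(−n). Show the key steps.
lim = 0

Exponentials with base > 1 dominate every fixed polynomial: for any fixed c, n^c / 7^n → 0 as n → ∞ (e.g. by the ratio test, or by writing 7^n = e^(n ln 7) and noting e^(n ln 7) / n^c → ∞). Hence n^35 · 7^(−n) = n^35 / 7^n → 0.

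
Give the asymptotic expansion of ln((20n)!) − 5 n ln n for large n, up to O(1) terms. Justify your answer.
ln((20n)!) − 5 n ln n = 15 n ln n + 20(ln 20 − 1) n + (1/2) ln(2π·20n) + O(1/n)

Stirling: ln((20n)!) = 20n ln(20n) − 20n + (1/2) ln(2π·20n) + O(1/n).
Expand 20n ln(20n) = 20n (ln n + ln 20) = 20n ln n + 20n ln 20.
Subtract 5n ln n: leading term is (20 − 5) n ln n = 15 n ln n. The next term is 20n ln 20 − 20n = 20(ln 20 − 1) n. Then the (1/2) ln(2π·20n) correction.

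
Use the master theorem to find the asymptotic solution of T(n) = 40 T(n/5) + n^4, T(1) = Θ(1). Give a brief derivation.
T(n) = Θ(n^4)

log_5 40 ≈ 2.292. f(n) = n^4 dominates n^(log_5 40) since 4 > 2.292, and the regularity condition a·f(n/b) = 40·(n/5)^4 = (40/625)·n^4 ≤ c·f(n) holds with c = 40/625 ≈ 0.064 < 1. So this is Case 3: T(n) = Θ(f(n)) = Θ(n^4).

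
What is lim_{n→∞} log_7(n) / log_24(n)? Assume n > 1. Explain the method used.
lim = ln(24) / ln(7) = log_7(24)

Change of base: log_7(n) = ln n / ln 7 and log_24(n) = ln n / ln 24. The ratio is (ln n / ln 7) · (ln 24 / ln n) = ln 24 / ln 7, a constant independent of n. So the limit is ln 24 / ln 7 = log_7(24).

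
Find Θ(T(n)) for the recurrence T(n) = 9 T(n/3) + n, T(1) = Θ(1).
T(n) = Θ(n^2)

Master theorem: compare f(n) = n to n^(log_3 9) where log_3 9 = 2. Since 1 < log_3 9, we have f(n) = O(n^(log_3 9 − ε)) for some ε > 0 — Case 1. Hence T(n) = Θ(n^(log_3 9)) = Θ(n^2).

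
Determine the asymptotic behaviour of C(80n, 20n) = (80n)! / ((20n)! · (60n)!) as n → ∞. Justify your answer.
C(80n, 20n) ~ (256/27)^(20n) · sqrt(2/(3π·20n))

Write N = 20n. Apply Stirling to each factorial:
  (4N)! ~ sqrt(2π·4N) · (4N/e)^(4N),
  N! ~ sqrt(2π N) · (N/e)^N,
  (3N)! ~ sqrt(2π·3N) · (3N/e)^(3N).
The exponential factors combine to (4N)^(4N) / (N^N · (3N)^(3N)) = 4^(4N)/3^(3N) = (4^4/3^3)^N = (256/27)^N.
The square-root prefactors combine to sqrt(2π·4N) / (sqrt(2π N)·sqrt(2π·3N)) = sqrt(4 / (2π·3·N)) = sqrt(2/(3π·20n)).
Substituting N = 20n: C(80n, 20n) ~ (256/27)^(20n) · sqrt(2/(3π·20n)).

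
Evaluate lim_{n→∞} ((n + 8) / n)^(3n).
lim = e^24

Rewrite as (1 + 8/n)^(3n). By the standard limit (1 + x/n)^n → e^x, we have (1 + 8/n)^n → e^8, and raising to the 3rd power gives e^24.
More precisely, ln[(1 + 8/n)^(3n)] = 3n · ln(1 + 8/n) = 3n · (8/n + O(1/n^2)) = 24 + O(1/n) → 24.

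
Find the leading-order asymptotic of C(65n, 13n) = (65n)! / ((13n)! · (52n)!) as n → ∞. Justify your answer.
C(65n, 13n) ~ (3125/256)^(13n) · sqrt(5/(8π·13n))

Write N = 13n. Apply Stirling to each factorial:
  (5N)! ~ sqrt(2π·5N) · (5N/e)^(5N),
  N! ~ sqrt(2π N) · (N/e)^N,
  (4N)! ~ sqrt(2π·4N) · (4N/e)^(4N).
The exponential factors combine to (5N)^(5N) / (N^N · (4N)^(4N)) = 5^(5N)/4^(4N) = (5^5/4^4)^N = (3125/256)^N.
The square-root prefactors combine to sqrt(2π·5N) / (sqrt(2π N)·sqrt(2π·4N)) = sqrt(5 / (2π·4·N)) = sqrt(5/(8π·13n)).
Substituting N = 13n: C(65n, 13n) ~ (3125/256)^(13n) · sqrt(5/(8π·13n)).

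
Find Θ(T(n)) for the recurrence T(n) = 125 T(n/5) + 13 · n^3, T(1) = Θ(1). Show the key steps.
T(n) = Θ(n^3 log n)

log_5 125 = 3, and f(n) = 13 · n^3 = Θ(n^(log_5 125)). This is Case 2 of the master theorem: T(n) = Θ(f(n) · log n) = Θ(n^3 log n).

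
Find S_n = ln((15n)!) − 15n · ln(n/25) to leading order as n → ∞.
S_n ~ 15n · (ln 375 − 1) + O(ln n)

Stirling: ln((15n)!) = 15n ln(15n) − 15n + O(ln n).
  S_n = 15n ln(15n) − 15n − 15n ln(n/25) + O(ln n)
      = 15n ln(15n) − 15n ln n + 15n ln 25 − 15n + O(ln n)
      = 15n ln 15 + 15n ln 25 − 15n + O(ln n)
      = 15n (ln 375 − 1) + O(ln n).
Numerically ln(375) − 1 ≈ 4.9269.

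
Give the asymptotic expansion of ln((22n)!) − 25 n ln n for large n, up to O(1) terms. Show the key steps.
ln((22n)!) − 25 n ln n = −3 n ln n + 22(ln 22 − 1) n + (1/2) ln(2π·22n) + O(1/n)

Stirling: ln((22n)!) = 22n ln(22n) − 22n + (1/2) ln(2π·22n) + O(1/n).
Expand 22n ln(22n) = 22n (ln n + ln 22) = 22n ln n + 22n ln 22.
Subtract 25n ln n: leading term is (22 − 25) n ln n = −3 n ln n. The next term is 22n ln 22 − 22n = 22(ln 22 − 1) n. Then the (1/2) ln(2π·22n) correction.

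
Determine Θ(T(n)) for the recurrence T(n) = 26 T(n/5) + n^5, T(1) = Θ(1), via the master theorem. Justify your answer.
T(n) = Θ(n^5)

log_5 26 ≈ 2.024. f(n) = n^5 dominates n^(log_5 26) since 5 > 2.024, and the regularity condition a·f(n/b) = 26·(n/5)^5 = (26/3125)·n^5 ≤ c·f(n) holds with c = 26/3125 ≈ 0.00832 < 1. So this is Case 3: T(n) = Θ(f(n)) = Θ(n^5).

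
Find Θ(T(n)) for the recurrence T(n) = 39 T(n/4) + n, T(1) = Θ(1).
T(n) = Θ(n^(log_4 39))

Master theorem: compare f(n) = n to n^(log_4 39) where log_4 39 ≈ 2.643. Since 1 < log_4 39, we have f(n) = O(n^(log_4 39 − ε)) for some ε > 0 — Case 1. Hence T(n) = Θ(n^(log_4 39)).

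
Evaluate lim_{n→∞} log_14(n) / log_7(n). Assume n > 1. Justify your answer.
lim = ln(7) / ln(14) = log_14(7)

Change of base: log_14(n) = ln n / ln 14 and log_7(n) = ln n / ln 7. The ratio is (ln n / ln 14) · (ln 7 / ln n) = ln 7 / ln 14, a constant independent of n. So the limit is ln 7 / ln 14 = log_14(7).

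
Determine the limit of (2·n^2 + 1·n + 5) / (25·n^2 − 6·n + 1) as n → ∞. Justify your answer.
lim = 2/25

For large n the leading n^2 terms dominate both numerator and denominator. Dividing top and bottom by n^2, every other term tends to 0, leaving 2/25.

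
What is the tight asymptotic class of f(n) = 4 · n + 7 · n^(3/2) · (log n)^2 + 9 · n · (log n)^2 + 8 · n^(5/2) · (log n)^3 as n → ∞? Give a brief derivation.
f(n) ∈ Θ(n^(5/2) · (log n)^3)

Compare the terms by growth order. For large n, n^a · (log n)^b dominates n^a' · (log n)^b' iff a > a', or (a = a' and b > b'). Ranking the 4 terms shows the dominant one is 8 · n^(5/2) · (log n)^3. Hence f(n) ∈ Θ(n^(5/2) · (log n)^3).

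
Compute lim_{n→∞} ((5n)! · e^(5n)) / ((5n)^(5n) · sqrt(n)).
lim = sqrt(2π·5)

Stirling: (5n)! ~ sqrt(2π·5n) · (5n/e)^(5n). Hence
  (5n)! · e^(5n) / (5n)^(5n) ~ sqrt(2π·5n).
Dividing by sqrt(n): sqrt(2π·5n) / sqrt(n) = sqrt(2π·5) · n^((1−1)/2), so the limit is sqrt(2π·5).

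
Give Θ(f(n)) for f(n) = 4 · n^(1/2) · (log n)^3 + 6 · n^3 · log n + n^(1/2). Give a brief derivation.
f(n) ∈ Θ(n^3 · log n)

Compare the terms by growth order. For large n, n^a · (log n)^b dominates n^a' · (log n)^b' iff a > a', or (a = a' and b > b'). Ranking the 3 terms shows the dominant one is 6 · n^3 · log n. Hence f(n) ∈ Θ(n^3 · log n).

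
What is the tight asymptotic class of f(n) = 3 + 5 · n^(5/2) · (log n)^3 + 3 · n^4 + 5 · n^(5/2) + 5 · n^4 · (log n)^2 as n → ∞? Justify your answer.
f(n) ∈ Θ(n^4 · (log n)^2)

Compare the terms by growth order. For large n, n^a · (log n)^b dominates n^a' · (log n)^b' iff a > a', or (a = a' and b > b'). Ranking the 5 terms shows the dominant one is 5 · n^4 · (log n)^2. Hence f(n) ∈ Θ(n^4 · (log n)^2).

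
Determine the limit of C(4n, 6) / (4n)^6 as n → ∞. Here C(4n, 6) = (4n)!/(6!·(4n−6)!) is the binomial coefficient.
lim = 1/6! = 1/720

With N = 4n → ∞: C(N, 6) / N^6 = [N(N−1)…(N−5)] / (6! · N^6) = (1/6!) · 1 · (1 − 1/(4n)) · … · (1 − 5/(4n)). Each factor → 1 as N → ∞, so the limit is 1/6! = 1/720.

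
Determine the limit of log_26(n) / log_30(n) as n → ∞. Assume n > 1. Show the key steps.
lim = ln(30) / ln(26) = log_26(30)

Change of base: log_26(n) = ln n / ln 26 and log_30(n) = ln n / ln 30. The ratio is (ln n / ln 26) · (ln 30 / ln n) = ln 30 / ln 26, a constant independent of n. So the limit is ln 30 / ln 26 = log_26(30).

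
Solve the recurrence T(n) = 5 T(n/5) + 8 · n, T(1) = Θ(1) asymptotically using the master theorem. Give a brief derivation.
T(n) = Θ(n log n)

log_5 5 = 1, and f(n) = 8 · n = Θ(n^(log_5 5)). This is Case 2 of the master theorem: T(n) = Θ(f(n) · log n) = Θ(n log n).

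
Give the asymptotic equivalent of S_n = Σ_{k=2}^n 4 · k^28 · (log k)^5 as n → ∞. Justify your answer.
S_n ~ 4 · n^29 · (log n)^5 / 29

By integral comparison, S_n = ∫_1^n 4 · x^28 · (log x)^5 dx + O(n^28 · (log n)^5). For the integral, the leading term of ∫_1^n x^28 (log x)^5 dx is n^29/29 · (log n)^5 (by repeated integration by parts; each step lowers the log-exponent and produces a relatively O(1/log n) correction). Hence S_n ~ 4 · n^29 · (log n)^5 / 29.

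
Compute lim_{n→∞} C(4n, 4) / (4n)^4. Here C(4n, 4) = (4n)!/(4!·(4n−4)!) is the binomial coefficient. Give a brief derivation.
lim = 1/4! = 1/24

With N = 4n → ∞: C(N, 4) / N^4 = [N(N−1)…(N−3)] / (4! · N^4) = (1/4!) · 1 · (1 − 1/(4n)) · (1 − 2/(4n)) · (1 − 3/(4n)). Each factor → 1 as N → ∞, so the limit is 1/4! = 1/24.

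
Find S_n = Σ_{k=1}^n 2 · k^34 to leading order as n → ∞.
S_n ~ 2 · n^35 / 35

By integral comparison (Euler-Maclaurin), Σ_{k=1}^n 2 · k^34 = 2 · ∫_0^n x^34 dx + O(n^34) = 2 · n^35/35 + O(n^34). (Equivalently, Faulhaber's formula gives the same leading term.)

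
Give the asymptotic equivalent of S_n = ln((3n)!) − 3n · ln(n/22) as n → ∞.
S_n ~ 3n · (ln 66 − 1) + O(ln n)

Stirling: ln((3n)!) = 3n ln(3n) − 3n + O(ln n).
  S_n = 3n ln(3n) − 3n − 3n ln(n/22) + O(ln n)
      = 3n ln(3n) − 3n ln n + 3n ln 22 − 3n + O(ln n)
      = 3n ln 3 + 3n ln 22 − 3n + O(ln n)
      = 3n (ln 66 − 1) + O(ln n).
Numerically ln(66) − 1 ≈ 3.1897.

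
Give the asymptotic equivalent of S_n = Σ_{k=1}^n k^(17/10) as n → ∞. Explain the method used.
S_n ~ (10/27) · n^(27/10)

Integral comparison: Σ_{k=1}^n k^(17/10) = ∫_0^n x^(17/10) dx + O(n^(17/10)). The integral is n^(1 + 17/10) / (1 + 17/10) = n^((17+10)/10) / ((17+10)/10) = (10/27) · n^(27/10).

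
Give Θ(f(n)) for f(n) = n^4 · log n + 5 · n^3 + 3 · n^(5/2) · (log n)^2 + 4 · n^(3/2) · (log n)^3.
f(n) ∈ Θ(n^4 · log n)

Compare the terms by growth order. For large n, n^a · (log n)^b dominates n^a' · (log n)^b' iff a > a', or (a = a' and b > b'). Ranking the 4 terms shows the dominant one is n^4 · log n. Hence f(n) ∈ Θ(n^4 · log n).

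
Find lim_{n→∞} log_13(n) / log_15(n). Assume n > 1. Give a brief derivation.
lim = ln(15) / ln(13) = log_13(15)

Change of base: log_13(n) = ln n / ln 13 and log_15(n) = ln n / ln 15. The ratio is (ln n / ln 13) · (ln 15 / ln n) = ln 15 / ln 13, a constant independent of n. So the limit is ln 15 / ln 13 = log_13(15).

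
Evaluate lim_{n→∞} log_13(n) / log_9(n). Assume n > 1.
lim = ln(9) / ln(13) = log_13(9)

Change of base: log_13(n) = ln n / ln 13 and log_9(n) = ln n / ln 9. The ratio is (ln n / ln 13) · (ln 9 / ln n) = ln 9 / ln 13, a constant independent of n. So the limit is ln 9 / ln 13 = log_13(9).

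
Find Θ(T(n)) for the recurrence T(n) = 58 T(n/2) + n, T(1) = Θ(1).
T(n) = Θ(n^(log_2 58))

Master theorem: compare f(n) = n to n^(log_2 58) where log_2 58 ≈ 5.858. Since 1 < log_2 58, we have f(n) = O(n^(log_2 58 − ε)) for some ε > 0 — Case 1. Hence T(n) = Θ(n^(log_2 58)).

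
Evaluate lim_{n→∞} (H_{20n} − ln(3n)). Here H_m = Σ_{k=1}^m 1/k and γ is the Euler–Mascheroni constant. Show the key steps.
lim = ln(20/3) + γ

By Euler-Maclaurin, H_m = ln m + γ + O(1/m). So
  H_{20n} − ln(3n) = ln(20n) + γ − ln(3n) + O(1/n)
                       = ln(20/3) + γ + O(1/n).
Hence the limit is ln(20/3) + γ.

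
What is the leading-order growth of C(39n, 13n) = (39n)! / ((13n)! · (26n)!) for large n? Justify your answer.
C(39n, 13n) ~ (27/4)^(13n) · sqrt(3/(4π·13n))

Write N = 13n. Apply Stirling to each factorial:
  (3N)! ~ sqrt(2π·3N) · (3N/e)^(3N),
  N! ~ sqrt(2π N) · (N/e)^N,
  (2N)! ~ sqrt(2π·2N) · (2N/e)^(2N).
The exponential factors combine to (3N)^(3N) / (N^N · (2N)^(2N)) = 3^(3N)/2^(2N) = (3^3/2^2)^N = (27/4)^N.
The square-root prefactors combine to sqrt(2π·3N) / (sqrt(2π N)·sqrt(2π·2N)) = sqrt(3 / (2π·2·N)) = sqrt(3/(4π·13n)).
Substituting N = 13n: C(39n, 13n) ~ (27/4)^(13n) · sqrt(3/(4π·13n)).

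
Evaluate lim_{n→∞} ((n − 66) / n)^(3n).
lim = e^(−198)

Rewrite as (1 − 66/n)^(3n). By the standard limit (1 + x/n)^n → e^x, we have (1 − 66/n)^n → e^(−66), and raising to the 3rd power gives e^(−198).
More precisely, ln[(1 − 66/n)^(3n)] = 3n · ln(1 − 66/n) = 3n · (-66/n + O(1/n^2)) = -198 + O(1/n) → -198.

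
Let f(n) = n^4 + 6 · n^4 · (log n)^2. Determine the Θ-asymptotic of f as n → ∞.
f(n) ∈ Θ(n^4 · (log n)^2)

Compare the terms by growth order. For large n, n^a · (log n)^b dominates n^a' · (log n)^b' iff a > a', or (a = a' and b > b'). Ranking the 2 terms shows the dominant one is 6 · n^4 · (log n)^2. Hence f(n) ∈ Θ(n^4 · (log n)^2).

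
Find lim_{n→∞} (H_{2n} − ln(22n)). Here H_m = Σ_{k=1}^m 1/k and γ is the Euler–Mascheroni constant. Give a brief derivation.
lim = −ln 11 + γ

By Euler-Maclaurin, H_m = ln m + γ + O(1/m). So
  H_{2n} − ln(22n) = ln(2n) + γ − ln(22n) + O(1/n)
                       = ln(2/22) + γ + O(1/n).
Hence the limit is ln(2/22) + γ (= −ln 11).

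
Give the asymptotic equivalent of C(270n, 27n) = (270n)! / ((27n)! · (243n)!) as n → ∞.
C(270n, 27n) ~ (10000000000/387420489)^(27n) · sqrt(5/(9π·27n))

Write N = 27n. Apply Stirling to each factorial:
  (10N)! ~ sqrt(2π·10N) · (10N/e)^(10N),
  N! ~ sqrt(2π N) · (N/e)^N,
  (9N)! ~ sqrt(2π·9N) · (9N/e)^(9N).
The exponential factors combine to (10N)^(10N) / (N^N · (9N)^(9N)) = 10^(10N)/9^(9N) = (10^10/9^9)^N = (10000000000/387420489)^N.
The square-root prefactors combine to sqrt(2π·10N) / (sqrt(2π N)·sqrt(2π·9N)) = sqrt(10 / (2π·9·N)) = sqrt(5/(9π·27n)).
Substituting N = 27n: C(270n, 27n) ~ (10000000000/387420489)^(27n) · sqrt(5/(9π·27n)).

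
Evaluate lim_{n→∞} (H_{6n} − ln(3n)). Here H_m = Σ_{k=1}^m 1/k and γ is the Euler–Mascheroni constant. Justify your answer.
lim = ln 2 + γ

By Euler-Maclaurin, H_m = ln m + γ + O(1/m). So
  H_{6n} − ln(3n) = ln(6n) + γ − ln(3n) + O(1/n)
                       = ln(6/3) + γ + O(1/n).
Hence the limit is ln(6/3) + γ (= ln 2).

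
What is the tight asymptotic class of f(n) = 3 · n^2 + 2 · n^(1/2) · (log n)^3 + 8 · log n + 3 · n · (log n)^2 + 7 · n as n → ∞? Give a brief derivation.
f(n) ∈ Θ(n^2)

Compare the terms by growth order. For large n, n^a · (log n)^b dominates n^a' · (log n)^b' iff a > a', or (a = a' and b > b'). Ranking the 5 terms shows the dominant one is 3 · n^2. Hence f(n) ∈ Θ(n^2).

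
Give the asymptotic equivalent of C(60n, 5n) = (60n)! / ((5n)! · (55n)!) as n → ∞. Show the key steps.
C(60n, 5n) ~ (8916100448256/285311670611)^(5n) · sqrt(6/(11π·5n))

Write N = 5n. Apply Stirling to each factorial:
  (12N)! ~ sqrt(2π·12N) · (12N/e)^(12N),
  N! ~ sqrt(2π N) · (N/e)^N,
  (11N)! ~ sqrt(2π·11N) · (11N/e)^(11N).
The exponential factors combine to (12N)^(12N) / (N^N · (11N)^(11N)) = 12^(12N)/11^(11N) = (12^12/11^11)^N = (8916100448256/285311670611)^N.
The square-root prefactors combine to sqrt(2π·12N) / (sqrt(2π N)·sqrt(2π·11N)) = sqrt(12 / (2π·11·N)) = sqrt(6/(11π·5n)).
Substituting N = 5n: C(60n, 5n) ~ (8916100448256/285311670611)^(5n) · sqrt(6/(11π·5n)).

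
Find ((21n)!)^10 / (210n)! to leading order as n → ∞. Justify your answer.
((21n)!)^10/(210n)! ~ ((2π·21n)^(9/2) / sqrt(10)) · 10^(−10·21n)  →  0

Write N = 21n. Stirling: N! ~ sqrt(2π N)(N/e)^N and (10N)! ~ sqrt(2π·10N)·(10N/e)^(10N).
  (N!)^10/(10N)! ~ (2π N)^(10/2) (N/e)^(10N) / [sqrt(2π·10N) (10N/e)^(10N)]
     = (2π N)^(10/2) / sqrt(2π·10N) · (N/(10N))^(10N)
     = (2π N)^((10−1)/2) / sqrt(10) · 10^(−10N).
Since 10^10 > 1, the factor 10^(−10N) decays exponentially, so the ratio → 0. Substituting N = 21n gives the stated form.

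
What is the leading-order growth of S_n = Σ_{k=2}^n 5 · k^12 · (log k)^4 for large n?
S_n ~ 5 · n^13 · (log n)^4 / 13

By integral comparison, S_n = ∫_1^n 5 · x^12 · (log x)^4 dx + O(n^12 · (log n)^4). For the integral, the leading term of ∫_1^n x^12 (log x)^4 dx is n^13/13 · (log n)^4 (by repeated integration by parts; each step lowers the log-exponent and produces a relatively O(1/log n) correction). Hence S_n ~ 5 · n^13 · (log n)^4 / 13.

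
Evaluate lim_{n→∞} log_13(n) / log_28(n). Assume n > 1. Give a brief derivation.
lim = ln(28) / ln(13) = log_13(28)

Change of base: log_13(n) = ln n / ln 13 and log_28(n) = ln n / ln 28. The ratio is (ln n / ln 13) · (ln 28 / ln n) = ln 28 / ln 13, a constant independent of n. So the limit is ln 28 / ln 13 = log_13(28).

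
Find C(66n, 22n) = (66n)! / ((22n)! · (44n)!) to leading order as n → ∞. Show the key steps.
C(66n, 22n) ~ (27/4)^(22n) · sqrt(3/(4π·22n))

Write N = 22n. Apply Stirling to each factorial:
  (3N)! ~ sqrt(2π·3N) · (3N/e)^(3N),
  N! ~ sqrt(2π N) · (N/e)^N,
  (2N)! ~ sqrt(2π·2N) · (2N/e)^(2N).
The exponential factors combine to (3N)^(3N) / (N^N · (2N)^(2N)) = 3^(3N)/2^(2N) = (3^3/2^2)^N = (27/4)^N.
The square-root prefactors combine to sqrt(2π·3N) / (sqrt(2π N)·sqrt(2π·2N)) = sqrt(3 / (2π·2·N)) = sqrt(3/(4π·22n)).
Substituting N = 22n: C(66n, 22n) ~ (27/4)^(22n) · sqrt(3/(4π·22n)).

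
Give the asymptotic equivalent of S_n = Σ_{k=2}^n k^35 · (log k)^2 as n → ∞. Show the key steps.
S_n ~ n^36 · (log n)^2 / 36

By integral comparison, S_n = ∫_1^n x^35 · (log x)^2 dx + O(n^35 · (log n)^2). For the integral, the leading term of ∫_1^n x^35 (log x)^2 dx is n^36/36 · (log n)^2 (by repeated integration by parts; each step lowers the log-exponent and produces a relatively O(1/log n) correction). Hence S_n ~ n^36 · (log n)^2 / 36.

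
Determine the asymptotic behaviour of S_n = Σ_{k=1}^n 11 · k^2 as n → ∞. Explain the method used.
S_n ~ 11 · n^3 / 3

By integral comparison (Euler-Maclaurin), Σ_{k=1}^n 11 · k^2 = 11 · ∫_0^n x^2 dx + O(n^2) = 11 · n^3/3 + O(n^2). (Equivalently, Faulhaber's formula gives the same leading term.)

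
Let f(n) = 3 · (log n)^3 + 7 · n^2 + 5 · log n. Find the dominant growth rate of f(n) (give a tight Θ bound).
f(n) ∈ Θ(n^2)

Compare the terms by growth order. For large n, n^a · (log n)^b dominates n^a' · (log n)^b' iff a > a', or (a = a' and b > b'). Ranking the 3 terms shows the dominant one is 7 · n^2. Hence f(n) ∈ Θ(n^2).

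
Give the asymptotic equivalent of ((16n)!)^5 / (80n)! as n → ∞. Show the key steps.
((16n)!)^5/(80n)! ~ ((2π·16n)^(4/2) / sqrt(5)) · 5^(−5·16n)  →  0

Write N = 16n. Stirling: N! ~ sqrt(2π N)(N/e)^N and (5N)! ~ sqrt(2π·5N)·(5N/e)^(5N).
  (N!)^5/(5N)! ~ (2π N)^(5/2) (N/e)^(5N) / [sqrt(2π·5N) (5N/e)^(5N)]
     = (2π N)^(5/2) / sqrt(2π·5N) · (N/(5N))^(5N)
     = (2π N)^((5−1)/2) / sqrt(5) · 5^(−5N).
Since 5^5 > 1, the factor 5^(−5N) decays exponentially, so the ratio → 0. Substituting N = 16n gives the stated form.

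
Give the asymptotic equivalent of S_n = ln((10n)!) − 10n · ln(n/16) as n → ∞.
S_n ~ 10n · (ln 160 − 1) + O(ln n)

Stirling: ln((10n)!) = 10n ln(10n) − 10n + O(ln n).
  S_n = 10n ln(10n) − 10n − 10n ln(n/16) + O(ln n)
      = 10n ln(10n) − 10n ln n + 10n ln 16 − 10n + O(ln n)
      = 10n ln 10 + 10n ln 16 − 10n + O(ln n)
      = 10n (ln 160 − 1) + O(ln n).
Numerically ln(160) − 1 ≈ 4.0752.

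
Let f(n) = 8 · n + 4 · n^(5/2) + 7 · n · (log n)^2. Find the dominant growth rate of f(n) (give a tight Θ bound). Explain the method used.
f(n) ∈ Θ(n^(5/2))

Compare the terms by growth order. For large n, n^a · (log n)^b dominates n^a' · (log n)^b' iff a > a', or (a = a' and b > b'). Ranking the 3 terms shows the dominant one is 4 · n^(5/2). Hence f(n) ∈ Θ(n^(5/2)).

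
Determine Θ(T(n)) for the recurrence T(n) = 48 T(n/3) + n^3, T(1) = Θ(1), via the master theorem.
T(n) = Θ(n^(log_3 48))

Master theorem: compare f(n) = n^3 to n^(log_3 48) where log_3 48 ≈ 3.524. Since 3 < log_3 48, we have f(n) = O(n^(log_3 48 − ε)) for some ε > 0 — Case 1. Hence T(n) = Θ(n^(log_3 48)).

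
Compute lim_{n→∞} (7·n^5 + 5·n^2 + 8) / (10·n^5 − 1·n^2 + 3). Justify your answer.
lim = 7/10

For large n the leading n^5 terms dominate both numerator and denominator. Dividing top and bottom by n^5, every other term tends to 0, leaving 7/10.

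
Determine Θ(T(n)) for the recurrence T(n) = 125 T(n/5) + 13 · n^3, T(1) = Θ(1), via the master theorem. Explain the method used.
T(n) = Θ(n^3 log n)

log_5 125 = 3, and f(n) = 13 · n^3 = Θ(n^(log_5 125)). This is Case 2 of the master theorem: T(n) = Θ(f(n) · log n) = Θ(n^3 log n).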